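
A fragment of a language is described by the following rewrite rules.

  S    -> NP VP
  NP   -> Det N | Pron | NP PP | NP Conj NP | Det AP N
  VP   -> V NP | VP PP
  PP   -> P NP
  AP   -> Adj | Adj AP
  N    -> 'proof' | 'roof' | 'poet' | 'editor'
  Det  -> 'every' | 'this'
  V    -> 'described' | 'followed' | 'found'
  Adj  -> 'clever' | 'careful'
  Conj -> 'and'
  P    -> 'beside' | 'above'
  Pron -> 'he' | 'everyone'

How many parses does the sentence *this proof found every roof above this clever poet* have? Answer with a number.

The two bracketings:
[S [NP [Det this] [N proof]] [VP [V found] [NP [NP [Det every] [N roof]] [PP [P above] [NP [Det this] [AP [Adj clever]] [N poet]]]]]]
[S [NP [Det this] [N proof]] [VP [VP [V found] [NP [Det every] [N roof]]] [PP [P above] [NP [Det this] [AP [Adj clever]] [N poet]]]]]
The difference turns on whether NP → NP PP is used at the relevant span, versus an alternative expansion of NP.

2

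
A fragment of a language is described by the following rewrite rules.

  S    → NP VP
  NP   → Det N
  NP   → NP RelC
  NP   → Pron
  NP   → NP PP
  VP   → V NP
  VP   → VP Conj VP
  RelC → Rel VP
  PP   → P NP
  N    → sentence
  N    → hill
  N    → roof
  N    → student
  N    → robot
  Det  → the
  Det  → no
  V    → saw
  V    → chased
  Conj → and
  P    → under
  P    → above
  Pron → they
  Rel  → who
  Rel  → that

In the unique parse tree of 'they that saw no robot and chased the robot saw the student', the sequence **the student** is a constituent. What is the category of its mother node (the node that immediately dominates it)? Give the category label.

[S [NP [NP [Pron they]] [RelC [Rel that] [VP [VP [V saw] [NP [Det no] [N robot]]] [Conj and] [VP [V chased] [NP [Det the] [N robot]]]]]] [VP [V saw] [NP [Det the] [N student]]]]
The span 'the student' is the NP node built by NP → Det N.
Its mother is the VP built by VP → V NP.

VP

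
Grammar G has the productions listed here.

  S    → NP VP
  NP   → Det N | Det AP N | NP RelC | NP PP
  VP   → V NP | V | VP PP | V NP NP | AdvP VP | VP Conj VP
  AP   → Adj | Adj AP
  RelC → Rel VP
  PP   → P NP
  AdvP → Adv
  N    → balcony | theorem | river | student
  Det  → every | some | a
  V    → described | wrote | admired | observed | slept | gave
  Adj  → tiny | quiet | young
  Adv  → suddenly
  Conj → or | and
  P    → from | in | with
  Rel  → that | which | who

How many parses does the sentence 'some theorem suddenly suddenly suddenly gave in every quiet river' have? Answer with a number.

Two of the 4 distinct bracketings:
[S [NP [Det some] [N theorem]] [VP [VP [AdvP [Adv suddenly]] [VP [AdvP [Adv suddenly]] [VP [AdvP [Adv suddenly]] [VP [V gave]]]]] [PP [P in] [NP [Det every] [AP [Adj quiet]] [N river]]]]]
[S [NP [Det some] [N theorem]] [VP [AdvP [Adv suddenly]] [VP [VP [AdvP [Adv suddenly]] [VP [AdvP [Adv suddenly]] [VP [V gave]]]] [PP [P in] [NP [Det every] [AP [Adj quiet]] [N river]]]]]]
The trees differ in how a recursive rule is bracketed over the same span.

4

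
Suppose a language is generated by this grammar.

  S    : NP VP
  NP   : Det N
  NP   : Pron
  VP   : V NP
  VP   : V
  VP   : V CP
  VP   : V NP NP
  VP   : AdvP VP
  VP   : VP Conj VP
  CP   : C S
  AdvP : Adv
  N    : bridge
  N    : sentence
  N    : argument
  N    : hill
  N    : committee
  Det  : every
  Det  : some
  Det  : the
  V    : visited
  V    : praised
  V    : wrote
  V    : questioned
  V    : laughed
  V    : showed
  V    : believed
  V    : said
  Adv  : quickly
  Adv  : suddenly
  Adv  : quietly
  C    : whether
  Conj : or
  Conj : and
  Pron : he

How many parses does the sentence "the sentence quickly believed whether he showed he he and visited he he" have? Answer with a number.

3

Two of the 3 distinct bracketings:
[S [NP [Det the] [N sentence]] [VP [AdvP [Adv quickly]] [VP [V believed] [CP [C whether] [S [NP [Pron he]] [VP [VP [V showed] [NP [Pron he]] [NP [Pron he]]] [Conj and] [VP [V visited] [NP [Pron he]] [NP [Pron he]]]]]]]]]
[S [NP [Det the] [N sentence]] [VP [AdvP [Adv quickly]] [VP [VP [V believed] [CP [C whether] [S [NP [Pron he]] [VP [V showed] [NP [Pron he]] [NP [Pron he]]]]]] [Conj and] [VP [V visited] [NP [Pron he]] [NP [Pron he]]]]]]
The trees differ in how a recursive rule is bracketed over the same span.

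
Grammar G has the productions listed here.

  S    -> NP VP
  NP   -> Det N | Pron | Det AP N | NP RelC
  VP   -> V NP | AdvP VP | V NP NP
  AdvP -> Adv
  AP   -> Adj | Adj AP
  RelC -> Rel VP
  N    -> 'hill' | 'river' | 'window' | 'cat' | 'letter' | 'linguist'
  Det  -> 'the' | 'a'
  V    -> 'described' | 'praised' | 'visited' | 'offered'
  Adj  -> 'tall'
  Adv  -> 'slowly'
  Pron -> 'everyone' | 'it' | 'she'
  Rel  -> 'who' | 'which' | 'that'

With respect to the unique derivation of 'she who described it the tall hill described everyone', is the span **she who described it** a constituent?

No

[S [NP [NP [Pron she]] [RelC [Rel who] [VP [V described] [NP [Pron it]] [NP [Det the] [AP [Adj tall]] [N hill]]]]] [VP [V described] [NP [Pron everyone]]]]
The smallest constituent containing 'she who described it' is the NP spanning 'she who described it the tall hill'; no single node in the tree dominates exactly the given words.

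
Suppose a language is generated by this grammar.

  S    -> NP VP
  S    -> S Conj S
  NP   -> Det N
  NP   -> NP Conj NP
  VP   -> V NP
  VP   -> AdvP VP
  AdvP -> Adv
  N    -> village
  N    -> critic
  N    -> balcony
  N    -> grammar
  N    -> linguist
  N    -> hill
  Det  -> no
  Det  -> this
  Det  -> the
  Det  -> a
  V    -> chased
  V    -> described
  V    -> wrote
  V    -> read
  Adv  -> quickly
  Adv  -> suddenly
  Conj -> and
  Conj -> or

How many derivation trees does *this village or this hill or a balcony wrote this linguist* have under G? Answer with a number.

2

The two bracketings:
[S [NP [NP [Det this] [N village]] [Conj or] [NP [NP [Det this] [N hill]] [Conj or] [NP [Det a] [N balcony]]]] [VP [V wrote] [NP [Det this] [N linguist]]]]
[S [NP [NP [NP [Det this] [N village]] [Conj or] [NP [Det this] [N hill]]] [Conj or] [NP [Det a] [N balcony]]] [VP [V wrote] [NP [Det this] [N linguist]]]]
The trees differ in how a recursive rule is bracketed over the same span.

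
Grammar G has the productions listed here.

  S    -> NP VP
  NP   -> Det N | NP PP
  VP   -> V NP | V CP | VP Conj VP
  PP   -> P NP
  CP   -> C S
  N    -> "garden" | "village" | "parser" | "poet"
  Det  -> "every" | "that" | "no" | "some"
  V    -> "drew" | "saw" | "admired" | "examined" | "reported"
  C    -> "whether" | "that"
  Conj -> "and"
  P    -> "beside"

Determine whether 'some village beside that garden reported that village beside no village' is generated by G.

Grammatical

[S [NP [NP [Det some] [N village]] [PP [P beside] [NP [Det that] [N garden]]]] [VP [V reported] [NP [NP [Det that] [N village]] [PP [P beside] [NP [Det no] [N village]]]]]]
Every word is introduced by a lexical rule and the phrasal rules combine the resulting categories into a single S.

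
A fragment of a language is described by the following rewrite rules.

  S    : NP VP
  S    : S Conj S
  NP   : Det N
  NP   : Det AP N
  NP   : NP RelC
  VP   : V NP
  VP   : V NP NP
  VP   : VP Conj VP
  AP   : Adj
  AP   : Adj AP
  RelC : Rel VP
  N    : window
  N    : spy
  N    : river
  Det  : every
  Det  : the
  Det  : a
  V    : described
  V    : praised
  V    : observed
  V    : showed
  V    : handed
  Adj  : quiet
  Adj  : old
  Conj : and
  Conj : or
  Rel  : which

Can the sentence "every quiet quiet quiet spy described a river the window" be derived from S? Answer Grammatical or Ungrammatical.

S
  NP
    Det: every
    AP
      Adj: quiet
      AP
        Adj: quiet
        AP
          Adj: quiet
    N: spy
  VP
    V: described
    NP
      Det: a
      N: river
    NP
      Det: the
      N: window
Each bracket corresponds to one application of a listed rule, so the string is derivable from S.

Grammatical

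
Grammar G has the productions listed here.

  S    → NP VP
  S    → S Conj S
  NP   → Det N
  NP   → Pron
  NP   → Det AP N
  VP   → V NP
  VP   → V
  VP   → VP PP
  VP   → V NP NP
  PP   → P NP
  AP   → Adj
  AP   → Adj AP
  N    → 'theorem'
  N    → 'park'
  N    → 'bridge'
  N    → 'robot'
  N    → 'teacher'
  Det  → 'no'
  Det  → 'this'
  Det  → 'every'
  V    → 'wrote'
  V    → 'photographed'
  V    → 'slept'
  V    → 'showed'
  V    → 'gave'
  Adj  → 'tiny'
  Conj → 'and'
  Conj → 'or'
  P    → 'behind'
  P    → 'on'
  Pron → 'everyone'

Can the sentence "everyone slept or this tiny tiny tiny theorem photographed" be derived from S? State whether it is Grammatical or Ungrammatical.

Grammatical

S
  S
    NP
      Pron: everyone
    VP
      V: slept
  Conj: or
  S
    NP
      Det: this
      AP
        Adj: tiny
        AP
          Adj: tiny
          AP
            Adj: tiny
      N: theorem
    VP
      V: photographed
Every word is introduced by a lexical rule and the phrasal rules combine the resulting categories into a single S.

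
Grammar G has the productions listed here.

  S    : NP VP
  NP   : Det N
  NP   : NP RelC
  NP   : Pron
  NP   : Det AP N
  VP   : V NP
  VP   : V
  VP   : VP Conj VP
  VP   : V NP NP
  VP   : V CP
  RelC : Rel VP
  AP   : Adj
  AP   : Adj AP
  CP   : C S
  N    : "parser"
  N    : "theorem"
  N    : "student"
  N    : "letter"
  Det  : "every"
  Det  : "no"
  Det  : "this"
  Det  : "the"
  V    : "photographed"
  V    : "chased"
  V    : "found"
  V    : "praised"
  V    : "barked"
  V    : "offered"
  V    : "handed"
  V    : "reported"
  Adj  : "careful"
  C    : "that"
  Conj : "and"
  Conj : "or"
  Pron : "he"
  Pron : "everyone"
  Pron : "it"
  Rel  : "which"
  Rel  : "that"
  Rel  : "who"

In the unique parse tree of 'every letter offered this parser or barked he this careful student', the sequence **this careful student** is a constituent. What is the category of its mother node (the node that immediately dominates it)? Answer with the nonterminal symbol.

[S [NP [Det every] [N letter]] [VP [VP [V offered] [NP [Det this] [N parser]]] [Conj or] [VP [V barked] [NP [Pron he]] [NP [Det this] [AP [Adj careful]] [N student]]]]]
The span 'this careful student' is the NP node built by NP → Det AP N.
Its mother is the VP built by VP → V NP NP.

VP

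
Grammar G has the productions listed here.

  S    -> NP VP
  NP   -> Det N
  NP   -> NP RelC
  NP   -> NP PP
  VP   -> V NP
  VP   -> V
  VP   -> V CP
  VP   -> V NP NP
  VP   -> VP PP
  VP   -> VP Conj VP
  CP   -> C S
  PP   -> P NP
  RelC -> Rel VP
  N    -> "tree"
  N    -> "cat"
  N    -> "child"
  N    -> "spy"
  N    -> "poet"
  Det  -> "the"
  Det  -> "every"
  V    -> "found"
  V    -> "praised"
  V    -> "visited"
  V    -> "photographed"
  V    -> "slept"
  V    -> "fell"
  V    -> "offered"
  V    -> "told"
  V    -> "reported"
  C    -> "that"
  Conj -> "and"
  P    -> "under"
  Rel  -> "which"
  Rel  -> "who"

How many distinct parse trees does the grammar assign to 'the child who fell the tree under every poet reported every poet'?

Two of the 3 distinct bracketings:
[S [NP [NP [Det the] [N child]] [RelC [Rel who] [VP [V fell] [NP [NP [Det the] [N tree]] [PP [P under] [NP [Det every] [N poet]]]]]]] [VP [V reported] [NP [Det every] [N poet]]]]
[S [NP [NP [Det the] [N child]] [RelC [Rel who] [VP [VP [V fell] [NP [Det the] [N tree]]] [PP [P under] [NP [Det every] [N poet]]]]]] [VP [V reported] [NP [Det every] [N poet]]]]
The difference turns on whether NP → NP PP is used at the relevant span, versus an alternative expansion of NP.

3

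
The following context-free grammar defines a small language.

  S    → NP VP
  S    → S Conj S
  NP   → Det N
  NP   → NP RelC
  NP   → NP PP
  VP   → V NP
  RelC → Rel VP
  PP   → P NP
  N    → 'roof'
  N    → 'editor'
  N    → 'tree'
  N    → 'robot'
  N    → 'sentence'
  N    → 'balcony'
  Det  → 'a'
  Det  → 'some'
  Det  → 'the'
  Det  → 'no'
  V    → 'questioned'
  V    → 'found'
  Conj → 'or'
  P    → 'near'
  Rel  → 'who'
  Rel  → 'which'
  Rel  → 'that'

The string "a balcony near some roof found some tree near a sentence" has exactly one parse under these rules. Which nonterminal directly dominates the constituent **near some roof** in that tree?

[S [NP [NP [Det a] [N balcony]] [PP [P near] [NP [Det some] [N roof]]]] [VP [V found] [NP [NP [Det some] [N tree]] [PP [P near] [NP [Det a] [N sentence]]]]]]
The span 'near some roof' is the PP node built by PP → P NP.
Its mother is the NP built by NP → NP PP.

NP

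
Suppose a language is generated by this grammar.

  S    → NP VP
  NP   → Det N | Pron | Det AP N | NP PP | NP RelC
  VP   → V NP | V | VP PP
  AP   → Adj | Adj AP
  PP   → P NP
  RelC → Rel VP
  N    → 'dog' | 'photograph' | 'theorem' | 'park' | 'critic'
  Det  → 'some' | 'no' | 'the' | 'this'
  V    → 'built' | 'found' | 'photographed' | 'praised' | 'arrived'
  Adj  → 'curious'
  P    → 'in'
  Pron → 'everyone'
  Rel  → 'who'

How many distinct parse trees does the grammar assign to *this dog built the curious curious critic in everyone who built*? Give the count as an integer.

Two of the 3 distinct bracketings:
[S [NP [Det this] [N dog]] [VP [V built] [NP [NP [Det the] [AP [Adj curious] [AP [Adj curious]]] [N critic]] [PP [P in] [NP [NP [Pron everyone]] [RelC [Rel who] [VP [V built]]]]]]]]
[S [NP [Det this] [N dog]] [VP [V built] [NP [NP [NP [Det the] [AP [Adj curious] [AP [Adj curious]]] [N critic]] [PP [P in] [NP [Pron everyone]]]] [RelC [Rel who] [VP [V built]]]]]]
The trees differ in how a recursive rule is bracketed over the same span.

3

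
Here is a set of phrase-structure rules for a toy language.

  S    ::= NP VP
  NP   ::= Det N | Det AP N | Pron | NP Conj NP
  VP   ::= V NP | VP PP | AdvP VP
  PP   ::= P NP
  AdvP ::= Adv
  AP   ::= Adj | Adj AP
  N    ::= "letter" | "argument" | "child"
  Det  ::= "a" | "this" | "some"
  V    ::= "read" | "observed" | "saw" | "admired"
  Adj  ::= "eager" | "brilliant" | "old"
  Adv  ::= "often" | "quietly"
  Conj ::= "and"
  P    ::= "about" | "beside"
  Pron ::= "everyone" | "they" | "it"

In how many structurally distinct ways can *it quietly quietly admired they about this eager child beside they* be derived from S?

6

Two of the 6 distinct bracketings:
[S [NP [Pron it]] [VP [VP [VP [AdvP [Adv quietly]] [VP [AdvP [Adv quietly]] [VP [V admired] [NP [Pron they]]]]] [PP [P about] [NP [Det this] [AP [Adj eager]] [N child]]]] [PP [P beside] [NP [Pron they]]]]]
[S [NP [Pron it]] [VP [VP [AdvP [Adv quietly]] [VP [VP [AdvP [Adv quietly]] [VP [V admired] [NP [Pron they]]]] [PP [P about] [NP [Det this] [AP [Adj eager]] [N child]]]]] [PP [P beside] [NP [Pron they]]]]]
The trees differ in how a recursive rule is bracketed over the same span.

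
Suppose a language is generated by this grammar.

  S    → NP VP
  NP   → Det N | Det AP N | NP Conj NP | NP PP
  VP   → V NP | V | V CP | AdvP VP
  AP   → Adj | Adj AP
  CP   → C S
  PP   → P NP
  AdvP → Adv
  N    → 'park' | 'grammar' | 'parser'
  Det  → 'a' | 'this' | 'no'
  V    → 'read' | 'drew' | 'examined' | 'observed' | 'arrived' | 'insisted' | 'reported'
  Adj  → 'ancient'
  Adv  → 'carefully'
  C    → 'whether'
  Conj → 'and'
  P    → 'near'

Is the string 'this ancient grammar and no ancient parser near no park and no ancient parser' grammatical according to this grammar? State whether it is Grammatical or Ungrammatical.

For S → NP VP, every NP-prefix leaves a non-VP remainder: after 'this ancient grammar' the remainder is not a VP; after 'this ancient grammar and no ancient parser' the remainder is not a VP; after 'this ancient grammar and no ancient parser near no park' the remainder is not a VP.

Ungrammatical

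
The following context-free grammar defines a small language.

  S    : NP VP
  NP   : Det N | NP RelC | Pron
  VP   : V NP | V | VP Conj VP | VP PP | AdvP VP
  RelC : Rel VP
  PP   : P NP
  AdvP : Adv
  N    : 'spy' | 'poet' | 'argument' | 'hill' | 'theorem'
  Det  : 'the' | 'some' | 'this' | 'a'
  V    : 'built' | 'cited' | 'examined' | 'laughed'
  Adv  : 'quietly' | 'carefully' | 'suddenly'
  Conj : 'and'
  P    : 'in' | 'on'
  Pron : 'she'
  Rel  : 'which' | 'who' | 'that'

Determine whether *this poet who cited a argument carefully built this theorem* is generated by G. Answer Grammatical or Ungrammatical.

[S [NP [NP [Det this] [N poet]] [RelC [Rel who] [VP [V cited] [NP [Det a] [N argument]]]]] [VP [AdvP [Adv carefully]] [VP [V built] [NP [Det this] [N theorem]]]]]
Every word is introduced by a lexical rule and the phrasal rules combine the resulting categories into a single S.

Grammatical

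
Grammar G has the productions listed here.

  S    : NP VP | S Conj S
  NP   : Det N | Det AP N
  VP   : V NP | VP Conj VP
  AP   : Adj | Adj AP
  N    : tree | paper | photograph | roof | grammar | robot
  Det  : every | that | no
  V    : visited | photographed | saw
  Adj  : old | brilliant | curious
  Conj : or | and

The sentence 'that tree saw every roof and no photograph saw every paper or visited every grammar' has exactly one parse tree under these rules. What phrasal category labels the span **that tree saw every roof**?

S

S
  S
    NP
      Det: that
      N: tree
    VP
      V: saw
      NP
        Det: every
        N: roof
  Conj: and
  S
    NP
      Det: no
      N: photograph
    VP
      VP
        V: saw
        NP
          Det: every
          N: paper
      Conj: or
      VP
        V: visited
        NP
          Det: every
          N: grammar
The span 'that tree saw every roof' is the S node built by S → NP VP.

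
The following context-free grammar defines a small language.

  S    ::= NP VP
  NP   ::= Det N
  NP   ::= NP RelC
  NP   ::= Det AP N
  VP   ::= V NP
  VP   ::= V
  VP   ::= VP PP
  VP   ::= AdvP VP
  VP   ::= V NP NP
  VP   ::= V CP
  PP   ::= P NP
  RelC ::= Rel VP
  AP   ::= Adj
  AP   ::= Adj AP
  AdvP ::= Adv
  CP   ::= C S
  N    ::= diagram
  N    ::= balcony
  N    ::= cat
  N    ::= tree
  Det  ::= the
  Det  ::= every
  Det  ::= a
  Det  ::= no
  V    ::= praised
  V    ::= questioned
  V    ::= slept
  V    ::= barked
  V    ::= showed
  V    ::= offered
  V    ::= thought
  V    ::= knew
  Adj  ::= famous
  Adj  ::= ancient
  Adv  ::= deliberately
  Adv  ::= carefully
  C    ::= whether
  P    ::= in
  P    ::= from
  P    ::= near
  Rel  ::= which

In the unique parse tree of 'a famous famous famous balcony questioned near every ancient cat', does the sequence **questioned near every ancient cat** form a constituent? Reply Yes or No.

Yes

[S [NP [Det a] [AP [Adj famous] [AP [Adj famous] [AP [Adj famous]]]] [N balcony]] [VP [VP [V questioned]] [PP [P near] [NP [Det every] [AP [Adj ancient]] [N cat]]]]]
The words 'questioned near every ancient cat' are exhaustively dominated by a single VP node (built by VP → VP PP), so they form a constituent.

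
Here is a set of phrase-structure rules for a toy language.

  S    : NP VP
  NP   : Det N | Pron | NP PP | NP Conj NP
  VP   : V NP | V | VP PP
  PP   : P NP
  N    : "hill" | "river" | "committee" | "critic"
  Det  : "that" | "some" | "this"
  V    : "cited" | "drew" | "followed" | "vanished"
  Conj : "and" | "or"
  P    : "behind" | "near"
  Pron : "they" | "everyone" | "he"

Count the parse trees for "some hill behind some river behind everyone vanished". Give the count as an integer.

The two bracketings:
[S [NP [NP [Det some] [N hill]] [PP [P behind] [NP [NP [Det some] [N river]] [PP [P behind] [NP [Pron everyone]]]]]] [VP [V vanished]]]
[S [NP [NP [NP [Det some] [N hill]] [PP [P behind] [NP [Det some] [N river]]]] [PP [P behind] [NP [Pron everyone]]]] [VP [V vanished]]]
The trees differ in how a recursive rule is bracketed over the same span.

2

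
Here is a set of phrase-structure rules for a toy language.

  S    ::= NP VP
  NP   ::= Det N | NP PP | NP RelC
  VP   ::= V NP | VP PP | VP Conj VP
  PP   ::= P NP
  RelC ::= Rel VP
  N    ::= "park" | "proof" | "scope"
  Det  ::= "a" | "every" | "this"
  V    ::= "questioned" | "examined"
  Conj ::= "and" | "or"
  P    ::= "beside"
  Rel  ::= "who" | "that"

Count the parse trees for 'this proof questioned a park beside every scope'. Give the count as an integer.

2

The two bracketings:
[S [NP [Det this] [N proof]] [VP [V questioned] [NP [NP [Det a] [N park]] [PP [P beside] [NP [Det every] [N scope]]]]]]
[S [NP [Det this] [N proof]] [VP [VP [V questioned] [NP [Det a] [N park]]] [PP [P beside] [NP [Det every] [N scope]]]]]
The difference turns on whether NP → NP PP is used at the relevant span, versus an alternative expansion of NP.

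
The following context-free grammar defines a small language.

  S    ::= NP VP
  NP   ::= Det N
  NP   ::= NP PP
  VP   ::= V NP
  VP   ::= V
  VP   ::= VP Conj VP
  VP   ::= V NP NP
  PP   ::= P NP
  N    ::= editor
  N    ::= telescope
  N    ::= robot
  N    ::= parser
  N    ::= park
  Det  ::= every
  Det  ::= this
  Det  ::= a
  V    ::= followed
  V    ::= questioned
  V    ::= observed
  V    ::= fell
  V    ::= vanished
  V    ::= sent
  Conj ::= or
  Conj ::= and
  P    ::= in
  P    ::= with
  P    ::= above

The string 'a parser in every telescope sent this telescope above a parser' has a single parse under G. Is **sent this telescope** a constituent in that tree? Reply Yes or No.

No

[S [NP [NP [Det a] [N parser]] [PP [P in] [NP [Det every] [N telescope]]]] [VP [V sent] [NP [NP [Det this] [N telescope]] [PP [P above] [NP [Det a] [N parser]]]]]]
The smallest constituent containing 'sent this telescope' is the VP spanning 'sent this telescope above a parser'; no single node in the tree dominates exactly the given words.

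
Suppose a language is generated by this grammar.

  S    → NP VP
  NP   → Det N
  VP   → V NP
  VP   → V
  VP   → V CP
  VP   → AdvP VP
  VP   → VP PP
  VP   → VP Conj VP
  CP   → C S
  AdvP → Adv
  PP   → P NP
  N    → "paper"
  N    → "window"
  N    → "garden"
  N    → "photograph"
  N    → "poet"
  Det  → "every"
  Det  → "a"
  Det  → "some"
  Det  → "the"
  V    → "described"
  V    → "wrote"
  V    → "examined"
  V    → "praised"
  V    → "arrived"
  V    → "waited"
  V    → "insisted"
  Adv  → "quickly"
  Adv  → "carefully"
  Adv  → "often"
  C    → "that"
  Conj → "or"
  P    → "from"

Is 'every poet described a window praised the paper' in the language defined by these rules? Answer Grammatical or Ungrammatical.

Ungrammatical

For S → NP VP, the only prefix that parses as NP is 'every poet', but the remainder 'described a window praised the paper' is not a VP under these rules.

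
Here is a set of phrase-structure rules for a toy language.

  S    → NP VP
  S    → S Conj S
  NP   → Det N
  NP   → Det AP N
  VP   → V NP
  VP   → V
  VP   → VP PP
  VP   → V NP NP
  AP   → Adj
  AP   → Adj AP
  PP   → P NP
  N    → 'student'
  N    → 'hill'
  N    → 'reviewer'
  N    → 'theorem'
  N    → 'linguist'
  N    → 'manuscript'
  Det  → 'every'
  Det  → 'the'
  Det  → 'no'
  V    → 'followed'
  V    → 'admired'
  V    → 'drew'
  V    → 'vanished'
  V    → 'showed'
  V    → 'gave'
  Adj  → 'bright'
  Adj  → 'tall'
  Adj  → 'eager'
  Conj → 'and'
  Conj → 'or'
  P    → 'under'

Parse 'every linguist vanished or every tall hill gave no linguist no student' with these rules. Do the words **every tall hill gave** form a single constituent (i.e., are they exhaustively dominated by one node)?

[S [S [NP [Det every] [N linguist]] [VP [V vanished]]] [Conj or] [S [NP [Det every] [AP [Adj tall]] [N hill]] [VP [V gave] [NP [Det no] [N linguist]] [NP [Det no] [N student]]]]]
The smallest constituent containing 'every tall hill gave' is the S spanning 'every tall hill gave no linguist no student'; no single node in the tree dominates exactly the given words.

No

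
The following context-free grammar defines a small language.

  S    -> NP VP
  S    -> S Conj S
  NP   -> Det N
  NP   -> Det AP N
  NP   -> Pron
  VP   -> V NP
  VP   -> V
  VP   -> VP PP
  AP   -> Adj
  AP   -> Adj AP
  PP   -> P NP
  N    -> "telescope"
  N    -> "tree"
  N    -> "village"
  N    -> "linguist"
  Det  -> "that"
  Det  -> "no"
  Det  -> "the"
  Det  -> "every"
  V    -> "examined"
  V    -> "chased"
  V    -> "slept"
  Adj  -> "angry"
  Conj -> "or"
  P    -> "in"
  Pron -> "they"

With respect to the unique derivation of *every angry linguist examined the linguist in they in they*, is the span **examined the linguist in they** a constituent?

Yes

[S [NP [Det every] [AP [Adj angry]] [N linguist]] [VP [VP [VP [V examined] [NP [Det the] [N linguist]]] [PP [P in] [NP [Pron they]]]] [PP [P in] [NP [Pron they]]]]]
The words 'examined the linguist in they' are exhaustively dominated by a single VP node (built by VP → VP PP), so they form a constituent.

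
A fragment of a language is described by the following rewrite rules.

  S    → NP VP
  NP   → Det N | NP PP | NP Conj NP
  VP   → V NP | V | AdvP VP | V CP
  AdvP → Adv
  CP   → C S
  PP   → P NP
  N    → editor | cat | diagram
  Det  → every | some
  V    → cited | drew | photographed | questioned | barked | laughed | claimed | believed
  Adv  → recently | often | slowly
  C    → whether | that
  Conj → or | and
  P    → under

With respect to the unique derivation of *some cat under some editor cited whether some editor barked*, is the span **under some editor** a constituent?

Yes

[S [NP [NP [Det some] [N cat]] [PP [P under] [NP [Det some] [N editor]]]] [VP [V cited] [CP [C whether] [S [NP [Det some] [N editor]] [VP [V barked]]]]]]
The words 'under some editor' are exhaustively dominated by a single PP node (built by PP → P NP), so they form a constituent.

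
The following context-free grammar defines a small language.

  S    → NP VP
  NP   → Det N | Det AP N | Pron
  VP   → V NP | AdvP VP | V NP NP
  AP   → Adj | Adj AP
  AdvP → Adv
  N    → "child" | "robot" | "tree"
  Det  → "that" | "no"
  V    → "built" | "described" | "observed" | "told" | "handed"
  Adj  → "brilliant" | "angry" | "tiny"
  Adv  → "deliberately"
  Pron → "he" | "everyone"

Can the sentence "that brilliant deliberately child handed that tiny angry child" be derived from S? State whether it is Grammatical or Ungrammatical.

Ungrammatical

An Adj word can never sit immediately before an Adv word in any string this grammar generates, so the substring 'brilliant deliberately' rules out a derivation.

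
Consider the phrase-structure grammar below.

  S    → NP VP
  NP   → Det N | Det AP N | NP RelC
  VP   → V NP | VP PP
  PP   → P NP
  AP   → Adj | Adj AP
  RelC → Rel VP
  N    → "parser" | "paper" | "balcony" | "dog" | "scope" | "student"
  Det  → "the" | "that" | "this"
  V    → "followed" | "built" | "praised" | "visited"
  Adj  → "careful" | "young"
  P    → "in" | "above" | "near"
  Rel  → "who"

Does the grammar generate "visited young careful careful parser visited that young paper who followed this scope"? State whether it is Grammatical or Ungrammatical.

A V word can never sit immediately before an Adj word in any string this grammar generates, so the substring 'visited young' rules out a derivation.

Ungrammatical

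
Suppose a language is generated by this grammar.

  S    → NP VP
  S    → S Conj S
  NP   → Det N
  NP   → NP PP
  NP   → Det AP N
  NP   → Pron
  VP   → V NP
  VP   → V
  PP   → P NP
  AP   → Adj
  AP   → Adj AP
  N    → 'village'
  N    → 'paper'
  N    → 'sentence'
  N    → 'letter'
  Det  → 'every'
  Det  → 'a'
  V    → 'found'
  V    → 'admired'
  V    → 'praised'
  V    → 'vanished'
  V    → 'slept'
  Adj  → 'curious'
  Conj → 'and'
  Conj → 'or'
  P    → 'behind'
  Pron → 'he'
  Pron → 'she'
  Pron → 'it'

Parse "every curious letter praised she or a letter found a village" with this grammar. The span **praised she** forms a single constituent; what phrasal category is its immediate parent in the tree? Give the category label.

S

S
  S
    NP
      Det: every
      AP
        Adj: curious
      N: letter
    VP
      V: praised
      NP
        Pron: she
  Conj: or
  S
    NP
      Det: a
      N: letter
    VP
      V: found
      NP
        Det: a
        N: village
The span 'praised she' is the VP node built by VP → V NP.
Its mother is the S built by S → NP VP.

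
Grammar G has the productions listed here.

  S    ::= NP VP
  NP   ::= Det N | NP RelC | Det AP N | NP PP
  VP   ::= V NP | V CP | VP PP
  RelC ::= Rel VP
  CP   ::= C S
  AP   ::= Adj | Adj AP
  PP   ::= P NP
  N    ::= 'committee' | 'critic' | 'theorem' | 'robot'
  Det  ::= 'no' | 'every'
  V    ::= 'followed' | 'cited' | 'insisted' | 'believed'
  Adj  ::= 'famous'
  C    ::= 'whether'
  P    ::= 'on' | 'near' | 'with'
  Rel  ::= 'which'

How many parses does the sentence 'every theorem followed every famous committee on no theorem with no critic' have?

Two of the 5 distinct bracketings:
[S [NP [Det every] [N theorem]] [VP [V followed] [NP [NP [Det every] [AP [Adj famous]] [N committee]] [PP [P on] [NP [NP [Det no] [N theorem]] [PP [P with] [NP [Det no] [N critic]]]]]]]]
[S [NP [Det every] [N theorem]] [VP [V followed] [NP [NP [NP [Det every] [AP [Adj famous]] [N committee]] [PP [P on] [NP [Det no] [N theorem]]]] [PP [P with] [NP [Det no] [N critic]]]]]]
The trees differ in how a recursive rule is bracketed over the same span.

5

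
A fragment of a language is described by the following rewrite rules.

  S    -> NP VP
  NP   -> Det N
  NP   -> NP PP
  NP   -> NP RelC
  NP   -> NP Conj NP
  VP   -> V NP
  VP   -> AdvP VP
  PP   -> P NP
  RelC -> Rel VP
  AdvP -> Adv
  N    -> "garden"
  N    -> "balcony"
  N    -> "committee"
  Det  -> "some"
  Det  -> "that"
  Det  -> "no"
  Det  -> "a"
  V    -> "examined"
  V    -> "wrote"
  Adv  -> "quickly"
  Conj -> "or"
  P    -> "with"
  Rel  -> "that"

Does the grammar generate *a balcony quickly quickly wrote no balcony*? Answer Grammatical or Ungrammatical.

Grammatical

S
  NP
    Det: a
    N: balcony
  VP
    AdvP
      Adv: quickly
    VP
      AdvP
        Adv: quickly
      VP
        V: wrote
        NP
          Det: no
          N: balcony
Every word is introduced by a lexical rule and the phrasal rules combine the resulting categories into a single S.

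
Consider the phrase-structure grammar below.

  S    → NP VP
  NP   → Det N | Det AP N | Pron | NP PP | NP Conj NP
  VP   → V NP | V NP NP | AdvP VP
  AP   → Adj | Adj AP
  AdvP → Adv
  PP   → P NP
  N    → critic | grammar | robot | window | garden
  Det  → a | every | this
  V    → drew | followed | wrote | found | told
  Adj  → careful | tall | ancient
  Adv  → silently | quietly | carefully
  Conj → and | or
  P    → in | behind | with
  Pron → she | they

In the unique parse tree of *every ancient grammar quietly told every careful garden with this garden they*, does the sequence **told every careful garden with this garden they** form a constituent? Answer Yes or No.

[S [NP [Det every] [AP [Adj ancient]] [N grammar]] [VP [AdvP [Adv quietly]] [VP [V told] [NP [NP [Det every] [AP [Adj careful]] [N garden]] [PP [P with] [NP [Det this] [N garden]]]] [NP [Pron they]]]]]
The words 'told every careful garden with this garden they' are exhaustively dominated by a single VP node (built by VP → V NP NP), so they form a constituent.

Yes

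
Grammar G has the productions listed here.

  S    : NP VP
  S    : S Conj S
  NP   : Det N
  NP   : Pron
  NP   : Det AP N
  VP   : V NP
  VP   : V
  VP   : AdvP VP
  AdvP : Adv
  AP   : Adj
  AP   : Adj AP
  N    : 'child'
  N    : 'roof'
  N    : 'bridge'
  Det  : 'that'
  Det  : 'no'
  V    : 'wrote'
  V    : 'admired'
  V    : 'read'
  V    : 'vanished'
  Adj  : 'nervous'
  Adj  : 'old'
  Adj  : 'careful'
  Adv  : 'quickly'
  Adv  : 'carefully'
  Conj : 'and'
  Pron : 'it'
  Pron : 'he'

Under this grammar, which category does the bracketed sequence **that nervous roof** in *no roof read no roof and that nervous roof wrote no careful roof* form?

S
  S
    NP
      Det: no
      N: roof
    VP
      V: read
      NP
        Det: no
        N: roof
  Conj: and
  S
    NP
      Det: that
      AP
        Adj: nervous
      N: roof
    VP
      V: wrote
      NP
        Det: no
        AP
          Adj: careful
        N: roof
The span 'that nervous roof' is the NP node built by NP → Det AP N.

NP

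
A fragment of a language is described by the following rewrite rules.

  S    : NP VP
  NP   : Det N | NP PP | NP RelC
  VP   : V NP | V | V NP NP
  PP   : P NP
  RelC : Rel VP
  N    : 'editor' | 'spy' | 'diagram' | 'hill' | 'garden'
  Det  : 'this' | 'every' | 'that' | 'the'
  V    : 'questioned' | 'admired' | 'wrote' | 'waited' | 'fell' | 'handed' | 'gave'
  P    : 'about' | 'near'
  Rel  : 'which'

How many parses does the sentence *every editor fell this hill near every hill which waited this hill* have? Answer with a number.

4

Two of the 4 distinct bracketings:
[S [NP [Det every] [N editor]] [VP [V fell] [NP [NP [Det this] [N hill]] [PP [P near] [NP [NP [Det every] [N hill]] [RelC [Rel which] [VP [V waited] [NP [Det this] [N hill]]]]]]]]]
[S [NP [Det every] [N editor]] [VP [V fell] [NP [NP [NP [Det this] [N hill]] [PP [P near] [NP [Det every] [N hill]]]] [RelC [Rel which] [VP [V waited] [NP [Det this] [N hill]]]]]]]
The trees differ in how a recursive rule is bracketed over the same span.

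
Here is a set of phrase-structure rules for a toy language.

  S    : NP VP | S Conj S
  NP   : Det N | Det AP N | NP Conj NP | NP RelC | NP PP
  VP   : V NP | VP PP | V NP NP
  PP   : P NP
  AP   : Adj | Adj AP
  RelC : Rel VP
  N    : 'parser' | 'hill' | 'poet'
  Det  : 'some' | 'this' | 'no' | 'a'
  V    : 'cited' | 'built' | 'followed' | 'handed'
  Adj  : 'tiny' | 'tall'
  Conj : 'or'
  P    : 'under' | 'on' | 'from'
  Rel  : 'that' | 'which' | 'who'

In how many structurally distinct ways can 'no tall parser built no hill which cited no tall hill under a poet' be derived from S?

Two of the 4 distinct bracketings:
[S [NP [Det no] [AP [Adj tall]] [N parser]] [VP [V built] [NP [NP [Det no] [N hill]] [RelC [Rel which] [VP [V cited] [NP [NP [Det no] [AP [Adj tall]] [N hill]] [PP [P under] [NP [Det a] [N poet]]]]]]]]]
[S [NP [Det no] [AP [Adj tall]] [N parser]] [VP [V built] [NP [NP [Det no] [N hill]] [RelC [Rel which] [VP [VP [V cited] [NP [Det no] [AP [Adj tall]] [N hill]]] [PP [P under] [NP [Det a] [N poet]]]]]]]]
The difference turns on whether NP → NP PP is used at the relevant span, versus an alternative expansion of NP.

4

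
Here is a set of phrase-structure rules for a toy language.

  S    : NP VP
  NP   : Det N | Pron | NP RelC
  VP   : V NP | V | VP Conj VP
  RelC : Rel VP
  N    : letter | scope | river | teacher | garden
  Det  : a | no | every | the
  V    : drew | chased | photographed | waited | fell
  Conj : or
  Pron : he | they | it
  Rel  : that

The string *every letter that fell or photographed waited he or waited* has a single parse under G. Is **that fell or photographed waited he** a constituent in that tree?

No

[S [NP [NP [Det every] [N letter]] [RelC [Rel that] [VP [VP [V fell]] [Conj or] [VP [V photographed]]]]] [VP [VP [V waited] [NP [Pron he]]] [Conj or] [VP [V waited]]]]
The smallest constituent containing 'that fell or photographed waited he' is the S spanning 'every letter that fell or photographed waited he or waited'; no single node in the tree dominates exactly the given words.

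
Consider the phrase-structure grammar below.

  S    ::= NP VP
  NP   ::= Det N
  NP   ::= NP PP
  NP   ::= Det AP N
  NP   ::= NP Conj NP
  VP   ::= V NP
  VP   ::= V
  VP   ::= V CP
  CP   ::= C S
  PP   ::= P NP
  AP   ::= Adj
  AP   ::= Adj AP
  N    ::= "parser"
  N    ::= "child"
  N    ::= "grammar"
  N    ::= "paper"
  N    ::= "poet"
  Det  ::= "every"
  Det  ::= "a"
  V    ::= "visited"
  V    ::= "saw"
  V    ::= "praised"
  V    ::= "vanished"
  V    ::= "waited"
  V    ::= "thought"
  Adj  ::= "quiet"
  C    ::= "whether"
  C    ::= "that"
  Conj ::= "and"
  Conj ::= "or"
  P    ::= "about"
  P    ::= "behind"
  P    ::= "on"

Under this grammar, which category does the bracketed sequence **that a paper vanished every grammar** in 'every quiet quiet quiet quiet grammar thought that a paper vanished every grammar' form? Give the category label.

CP

[S [NP [Det every] [AP [Adj quiet] [AP [Adj quiet] [AP [Adj quiet] [AP [Adj quiet]]]]] [N grammar]] [VP [V thought] [CP [C that] [S [NP [Det a] [N paper]] [VP [V vanished] [NP [Det every] [N grammar]]]]]]]
The span 'that a paper vanished every grammar' is the CP node built by CP → C S.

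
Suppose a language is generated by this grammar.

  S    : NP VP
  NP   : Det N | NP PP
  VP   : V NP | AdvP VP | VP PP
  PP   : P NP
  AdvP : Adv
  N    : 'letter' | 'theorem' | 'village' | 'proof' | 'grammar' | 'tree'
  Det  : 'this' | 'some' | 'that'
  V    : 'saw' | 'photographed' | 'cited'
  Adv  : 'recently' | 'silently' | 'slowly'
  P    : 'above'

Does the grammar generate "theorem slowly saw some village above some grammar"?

Ungrammatical

For S → NP VP, no prefix of the string parses as an NP.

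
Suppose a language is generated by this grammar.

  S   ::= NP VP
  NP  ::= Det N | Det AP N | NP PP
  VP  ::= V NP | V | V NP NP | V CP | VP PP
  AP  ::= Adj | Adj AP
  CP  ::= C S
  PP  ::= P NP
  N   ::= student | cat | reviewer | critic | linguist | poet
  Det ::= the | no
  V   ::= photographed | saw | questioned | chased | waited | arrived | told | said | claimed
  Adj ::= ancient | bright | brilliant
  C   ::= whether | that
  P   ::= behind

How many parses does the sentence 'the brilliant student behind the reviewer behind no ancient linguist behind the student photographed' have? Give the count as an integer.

Two of the 5 distinct bracketings:
[S [NP [NP [Det the] [AP [Adj brilliant]] [N student]] [PP [P behind] [NP [NP [Det the] [N reviewer]] [PP [P behind] [NP [NP [Det no] [AP [Adj ancient]] [N linguist]] [PP [P behind] [NP [Det the] [N student]]]]]]]] [VP [V photographed]]]
[S [NP [NP [Det the] [AP [Adj brilliant]] [N student]] [PP [P behind] [NP [NP [NP [Det the] [N reviewer]] [PP [P behind] [NP [Det no] [AP [Adj ancient]] [N linguist]]]] [PP [P behind] [NP [Det the] [N student]]]]]] [VP [V photographed]]]
The trees differ in how a recursive rule is bracketed over the same span.

5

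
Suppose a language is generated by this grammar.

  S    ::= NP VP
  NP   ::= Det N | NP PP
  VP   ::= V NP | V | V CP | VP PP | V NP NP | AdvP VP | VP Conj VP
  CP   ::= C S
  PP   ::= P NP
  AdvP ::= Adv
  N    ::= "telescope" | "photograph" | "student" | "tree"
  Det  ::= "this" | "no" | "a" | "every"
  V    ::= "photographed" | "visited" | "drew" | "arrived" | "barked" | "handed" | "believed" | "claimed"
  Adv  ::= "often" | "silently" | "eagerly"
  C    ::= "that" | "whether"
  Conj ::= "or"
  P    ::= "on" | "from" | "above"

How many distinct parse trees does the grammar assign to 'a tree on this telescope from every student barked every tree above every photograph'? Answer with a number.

4

Two of the 4 distinct bracketings:
[S [NP [NP [Det a] [N tree]] [PP [P on] [NP [NP [Det this] [N telescope]] [PP [P from] [NP [Det every] [N student]]]]]] [VP [V barked] [NP [NP [Det every] [N tree]] [PP [P above] [NP [Det every] [N photograph]]]]]]
[S [NP [NP [Det a] [N tree]] [PP [P on] [NP [NP [Det this] [N telescope]] [PP [P from] [NP [Det every] [N student]]]]]] [VP [VP [V barked] [NP [Det every] [N tree]]] [PP [P above] [NP [Det every] [N photograph]]]]]
The difference turns on whether VP → VP PP is used at the relevant span, versus an alternative expansion of VP.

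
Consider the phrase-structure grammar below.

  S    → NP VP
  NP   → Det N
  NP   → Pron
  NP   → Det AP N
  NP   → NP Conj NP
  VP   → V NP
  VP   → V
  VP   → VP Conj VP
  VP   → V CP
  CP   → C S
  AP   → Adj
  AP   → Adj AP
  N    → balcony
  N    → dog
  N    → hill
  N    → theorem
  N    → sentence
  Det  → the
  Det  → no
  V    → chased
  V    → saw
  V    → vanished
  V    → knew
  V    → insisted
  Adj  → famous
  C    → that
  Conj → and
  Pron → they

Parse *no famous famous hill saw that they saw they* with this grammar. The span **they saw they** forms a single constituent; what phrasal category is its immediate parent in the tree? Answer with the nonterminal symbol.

CP

S
  NP
    Det: no
    AP
      Adj: famous
      AP
        Adj: famous
    N: hill
  VP
    V: saw
    CP
      C: that
      S
        NP
          Pron: they
        VP
          V: saw
          NP
            Pron: they
The span 'they saw they' is the S node built by S → NP VP.
Its mother is the CP built by CP → C S.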